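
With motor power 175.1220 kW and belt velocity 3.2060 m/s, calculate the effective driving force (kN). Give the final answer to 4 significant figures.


Te = P / v = 175.1220 / 3.2060
Te = 54.62 kN


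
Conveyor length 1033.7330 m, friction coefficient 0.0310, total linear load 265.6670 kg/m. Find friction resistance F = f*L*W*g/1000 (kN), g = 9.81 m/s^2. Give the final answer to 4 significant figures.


F = 0.0310 * 1033.7330 * 265.6670 * 9.81 / 1000
F = 83.52 kN


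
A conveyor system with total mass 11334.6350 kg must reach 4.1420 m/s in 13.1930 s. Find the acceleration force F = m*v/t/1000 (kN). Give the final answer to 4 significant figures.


F = 11334.6350 * 4.1420 / 13.1930 / 1000
F = 3.559 kN


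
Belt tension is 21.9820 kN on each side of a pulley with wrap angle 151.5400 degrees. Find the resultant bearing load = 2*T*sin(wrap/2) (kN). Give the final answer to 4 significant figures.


F = 2 * 21.9820 * sin(151.5400/2 deg)
F = 42.62 kN


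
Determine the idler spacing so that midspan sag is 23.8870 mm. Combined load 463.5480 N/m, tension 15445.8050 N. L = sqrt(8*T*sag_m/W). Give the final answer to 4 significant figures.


sag = 23.8870/1000 = 0.023887 m
L = sqrt(8 * 15445.8050 * 0.023887 / 463.5480)
L = 2.523 m


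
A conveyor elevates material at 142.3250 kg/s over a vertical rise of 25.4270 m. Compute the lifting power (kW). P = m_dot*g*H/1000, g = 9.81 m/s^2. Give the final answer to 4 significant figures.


P = 142.3250 * 9.81 * 25.4270 / 1000
P = 35.50 kW


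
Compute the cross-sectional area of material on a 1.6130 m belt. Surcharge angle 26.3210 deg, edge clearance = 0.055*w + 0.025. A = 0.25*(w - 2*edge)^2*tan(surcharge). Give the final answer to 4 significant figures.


edge = 0.055*1.6130 + 0.025 = 0.113715 m
ew = 1.6130 - 2*0.113715 = 1.38557 m
A = 0.25 * 1.38557^2 * tan(26.3210 deg)
A = 0.2374 m^2


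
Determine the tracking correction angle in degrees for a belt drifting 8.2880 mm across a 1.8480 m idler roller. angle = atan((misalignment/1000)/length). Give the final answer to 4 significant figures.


misalign_m = 8.2880 / 1000 = 0.008288 m
angle = atan(0.008288 / 1.8480)
angle = 0.2570 deg


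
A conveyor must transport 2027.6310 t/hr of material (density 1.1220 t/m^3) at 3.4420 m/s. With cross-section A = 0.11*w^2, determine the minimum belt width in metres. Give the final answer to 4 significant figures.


A_req = 2027.6310 / (3.4420 * 1.1220 * 3600) = 0.145842 m^2
w = sqrt(0.145842 / 0.11)
w = 1.151 m


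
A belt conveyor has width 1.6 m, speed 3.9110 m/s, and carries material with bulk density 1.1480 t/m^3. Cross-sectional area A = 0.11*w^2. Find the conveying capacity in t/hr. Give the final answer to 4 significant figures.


A = 0.11 * 1.6^2 = 0.2816 m^2
C = 0.2816 * 3.9110 * 1.1480 * 3600
C = 4552 t/hr


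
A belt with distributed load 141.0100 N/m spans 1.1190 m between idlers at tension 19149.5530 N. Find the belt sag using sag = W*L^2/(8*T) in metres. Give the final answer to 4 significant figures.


sag = 141.0100 * 1.1190^2 / (8 * 19149.5530)
sag = 0.001153 m


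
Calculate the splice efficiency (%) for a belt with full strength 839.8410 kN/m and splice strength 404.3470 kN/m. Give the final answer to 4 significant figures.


Eff = 404.3470 / 839.8410 * 100
Eff = 48.15 %


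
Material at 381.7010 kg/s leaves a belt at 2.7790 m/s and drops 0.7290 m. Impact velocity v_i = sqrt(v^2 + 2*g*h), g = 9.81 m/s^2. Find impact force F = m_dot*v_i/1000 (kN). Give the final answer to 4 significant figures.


v_i = sqrt(2.7790^2 + 2*9.81*0.7290) = 4.69317 m/s
F = 381.7010 * 4.69317 / 1000
F = 1.791 kN


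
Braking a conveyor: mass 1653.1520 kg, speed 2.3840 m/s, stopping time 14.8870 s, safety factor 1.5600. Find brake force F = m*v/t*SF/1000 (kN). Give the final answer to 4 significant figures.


F = 1653.1520 * 2.3840 / 14.8870 * 1.5600 / 1000
F = 0.4130 kN


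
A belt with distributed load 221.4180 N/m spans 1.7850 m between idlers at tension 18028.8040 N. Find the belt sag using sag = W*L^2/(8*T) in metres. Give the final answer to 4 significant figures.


sag = 221.4180 * 1.7850^2 / (8 * 18028.8040)
sag = 0.004891 m


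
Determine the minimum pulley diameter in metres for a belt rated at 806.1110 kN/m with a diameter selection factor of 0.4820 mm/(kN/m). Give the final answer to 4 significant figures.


D = 806.1110 * 0.4820 / 1000
D = 0.3885 m


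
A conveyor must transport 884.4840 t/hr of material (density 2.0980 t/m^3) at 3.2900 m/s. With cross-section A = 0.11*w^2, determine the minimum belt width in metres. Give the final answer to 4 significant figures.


A_req = 884.4840 / (3.2900 * 2.0980 * 3600) = 0.0355948 m^2
w = sqrt(0.0355948 / 0.11)
w = 0.5688 m


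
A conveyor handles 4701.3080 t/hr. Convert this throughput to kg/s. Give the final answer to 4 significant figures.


m_dot = 4701.3080 * 1000 / 3600
m_dot = 1306 kg/s


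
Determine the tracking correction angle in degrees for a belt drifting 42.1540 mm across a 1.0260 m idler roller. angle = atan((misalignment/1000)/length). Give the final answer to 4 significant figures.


misalign_m = 42.1540 / 1000 = 0.042154 m
angle = atan(0.042154 / 1.0260)
angle = 2.353 deg


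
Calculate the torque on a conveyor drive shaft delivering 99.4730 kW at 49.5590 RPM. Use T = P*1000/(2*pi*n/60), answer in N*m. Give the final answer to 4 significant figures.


omega = 2*pi*49.5590/60 = 5.18981 rad/s
T = 99.4730*1000 / 5.18981
T = 19170 N*m


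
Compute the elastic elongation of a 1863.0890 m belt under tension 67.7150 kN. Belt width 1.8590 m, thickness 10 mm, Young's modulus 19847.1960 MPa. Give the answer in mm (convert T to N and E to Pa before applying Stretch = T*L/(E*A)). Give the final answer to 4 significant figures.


A = 1.8590 * 0.01 = 0.01859 m^2
Stretch = 67.7150*1000 * 1863.0890 / (19847.1960e6 * 0.01859) * 1000
Stretch = 341.9 mm


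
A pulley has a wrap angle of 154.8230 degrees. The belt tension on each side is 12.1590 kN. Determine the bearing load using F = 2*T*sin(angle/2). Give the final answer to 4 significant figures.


F = 2 * 12.1590 * sin(154.8230/2 deg)
F = 23.73 kN


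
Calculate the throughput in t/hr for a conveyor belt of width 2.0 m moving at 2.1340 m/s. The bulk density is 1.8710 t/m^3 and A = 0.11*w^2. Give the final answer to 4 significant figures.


A = 0.11 * 2.0^2 = 0.44 m^2
C = 0.44 * 2.1340 * 1.8710 * 3600
C = 6324 t/hr


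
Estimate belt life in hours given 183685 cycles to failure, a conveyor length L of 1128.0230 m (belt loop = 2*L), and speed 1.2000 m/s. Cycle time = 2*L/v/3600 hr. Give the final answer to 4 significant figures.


cycle_time = 2 * 1128.0230 / 1.2000 / 3600 = 0.522233 hr
life = 183685 * 0.522233 = 95930 hours


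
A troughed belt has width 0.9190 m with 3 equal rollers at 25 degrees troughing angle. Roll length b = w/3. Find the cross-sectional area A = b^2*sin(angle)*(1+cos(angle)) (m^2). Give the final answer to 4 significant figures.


b = 0.9190/3 = 0.306333 m
A = 0.306333^2 * sin(25 deg) * (1 + cos(25 deg))
A = 0.07560 m^2


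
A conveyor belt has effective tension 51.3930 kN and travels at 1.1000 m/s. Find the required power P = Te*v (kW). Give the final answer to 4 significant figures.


P = Te * v = 51.3930 * 1.1000
P = 56.53 kW


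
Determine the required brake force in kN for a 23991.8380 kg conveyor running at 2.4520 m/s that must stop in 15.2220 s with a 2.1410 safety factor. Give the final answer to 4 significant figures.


F = 23991.8380 * 2.4520 / 15.2220 * 2.1410 / 1000
F = 8.274 kN


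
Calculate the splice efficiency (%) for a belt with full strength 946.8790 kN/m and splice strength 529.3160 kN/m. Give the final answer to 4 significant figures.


Eff = 529.3160 / 946.8790 * 100
Eff = 55.90 %


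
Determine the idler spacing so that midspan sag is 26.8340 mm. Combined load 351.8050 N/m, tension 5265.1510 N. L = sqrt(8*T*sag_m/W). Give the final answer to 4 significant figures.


sag = 26.8340/1000 = 0.026834 m
L = sqrt(8 * 5265.1510 * 0.026834 / 351.8050)
L = 1.792 m


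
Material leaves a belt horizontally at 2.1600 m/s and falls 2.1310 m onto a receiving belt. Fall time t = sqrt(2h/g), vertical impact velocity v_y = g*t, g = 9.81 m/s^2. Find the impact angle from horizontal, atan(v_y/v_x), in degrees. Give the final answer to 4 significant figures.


t = sqrt(2*2.1310/9.81) = 0.659132 s
v_y = 9.81 * 0.659132 = 6.46608 m/s
angle = atan(6.46608 / 2.1600) = 71.53 deg


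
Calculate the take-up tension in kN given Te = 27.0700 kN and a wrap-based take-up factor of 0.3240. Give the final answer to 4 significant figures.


T_tu = 27.0700 * 0.3240
T_tu = 8.771 kN


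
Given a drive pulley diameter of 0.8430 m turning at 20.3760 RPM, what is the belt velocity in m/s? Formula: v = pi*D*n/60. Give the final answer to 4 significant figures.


v = pi * 0.8430 * 20.3760 / 60
v = 0.8994 m/s


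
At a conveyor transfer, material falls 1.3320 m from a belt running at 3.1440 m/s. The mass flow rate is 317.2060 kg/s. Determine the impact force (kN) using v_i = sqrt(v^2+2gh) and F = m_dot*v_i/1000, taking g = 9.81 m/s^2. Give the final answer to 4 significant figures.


v_i = sqrt(3.1440^2 + 2*9.81*1.3320) = 6.00155 m/s
F = 317.2060 * 6.00155 / 1000
F = 1.904 kN


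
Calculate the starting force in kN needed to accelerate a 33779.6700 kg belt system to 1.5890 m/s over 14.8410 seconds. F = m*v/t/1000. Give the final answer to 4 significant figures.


F = 33779.6700 * 1.5890 / 14.8410 / 1000
F = 3.617 kN


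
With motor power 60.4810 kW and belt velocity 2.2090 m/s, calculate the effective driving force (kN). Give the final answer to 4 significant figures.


Te = P / v = 60.4810 / 2.2090
Te = 27.38 kN


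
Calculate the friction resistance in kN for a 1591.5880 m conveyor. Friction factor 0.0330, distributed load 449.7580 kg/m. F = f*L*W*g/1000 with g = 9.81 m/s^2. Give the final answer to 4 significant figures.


F = 0.0330 * 1591.5880 * 449.7580 * 9.81 / 1000
F = 231.7 kN


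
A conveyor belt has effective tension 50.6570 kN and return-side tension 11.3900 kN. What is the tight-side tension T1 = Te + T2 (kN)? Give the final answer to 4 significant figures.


T1 = Te + T2 = 50.6570 + 11.3900
T1 = 62.05 kN


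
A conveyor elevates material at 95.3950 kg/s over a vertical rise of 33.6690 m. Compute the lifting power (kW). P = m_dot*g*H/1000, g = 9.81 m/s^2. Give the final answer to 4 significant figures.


P = 95.3950 * 9.81 * 33.6690 / 1000
P = 31.51 kW


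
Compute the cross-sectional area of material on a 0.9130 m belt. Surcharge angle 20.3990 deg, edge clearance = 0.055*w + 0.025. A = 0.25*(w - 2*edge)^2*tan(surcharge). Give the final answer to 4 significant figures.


edge = 0.055*0.9130 + 0.025 = 0.075215 m
ew = 0.9130 - 2*0.075215 = 0.76257 m
A = 0.25 * 0.76257^2 * tan(20.3990 deg)
A = 0.05406 m^2


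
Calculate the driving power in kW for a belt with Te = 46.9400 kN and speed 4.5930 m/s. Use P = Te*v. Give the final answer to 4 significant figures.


P = Te * v = 46.9400 * 4.5930
P = 215.6 kW


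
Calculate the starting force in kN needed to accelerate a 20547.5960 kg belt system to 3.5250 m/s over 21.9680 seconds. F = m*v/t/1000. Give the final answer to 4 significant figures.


F = 20547.5960 * 3.5250 / 21.9680 / 1000
F = 3.297 kN


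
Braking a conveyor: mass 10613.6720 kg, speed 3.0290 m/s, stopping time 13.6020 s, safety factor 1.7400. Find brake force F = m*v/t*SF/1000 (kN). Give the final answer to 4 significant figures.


F = 10613.6720 * 3.0290 / 13.6020 * 1.7400 / 1000
F = 4.113 kN


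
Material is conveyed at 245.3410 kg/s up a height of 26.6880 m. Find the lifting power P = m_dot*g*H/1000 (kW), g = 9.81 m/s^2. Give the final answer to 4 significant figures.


P = 245.3410 * 9.81 * 26.6880 / 1000
P = 64.23 kW


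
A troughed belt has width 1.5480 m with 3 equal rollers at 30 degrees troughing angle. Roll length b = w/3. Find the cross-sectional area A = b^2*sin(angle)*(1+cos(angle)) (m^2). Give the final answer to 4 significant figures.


b = 1.5480/3 = 0.516 m
A = 0.516^2 * sin(30 deg) * (1 + cos(30 deg))
A = 0.2484 m^2


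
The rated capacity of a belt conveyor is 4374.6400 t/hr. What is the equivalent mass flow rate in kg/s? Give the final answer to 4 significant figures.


m_dot = 4374.6400 * 1000 / 3600
m_dot = 1215 kg/s


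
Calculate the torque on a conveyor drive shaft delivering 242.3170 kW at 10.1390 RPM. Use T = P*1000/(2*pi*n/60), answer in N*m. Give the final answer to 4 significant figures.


omega = 2*pi*10.1390/60 = 1.06175 rad/s
T = 242.3170*1000 / 1.06175
T = 228200 N*m


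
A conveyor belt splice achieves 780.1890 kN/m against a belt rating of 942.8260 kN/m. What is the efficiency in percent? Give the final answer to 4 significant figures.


Eff = 780.1890 / 942.8260 * 100
Eff = 82.75 %


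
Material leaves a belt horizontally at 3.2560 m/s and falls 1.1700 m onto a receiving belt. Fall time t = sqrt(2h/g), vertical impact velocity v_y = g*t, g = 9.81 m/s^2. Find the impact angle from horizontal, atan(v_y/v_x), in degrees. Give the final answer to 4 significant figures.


t = sqrt(2*1.1700/9.81) = 0.488397 s
v_y = 9.81 * 0.488397 = 4.79117 m/s
angle = atan(4.79117 / 3.2560) = 55.80 deg


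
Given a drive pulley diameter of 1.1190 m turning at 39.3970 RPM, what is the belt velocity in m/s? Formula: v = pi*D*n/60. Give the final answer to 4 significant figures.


v = pi * 1.1190 * 39.3970 / 60
v = 2.308 m/s


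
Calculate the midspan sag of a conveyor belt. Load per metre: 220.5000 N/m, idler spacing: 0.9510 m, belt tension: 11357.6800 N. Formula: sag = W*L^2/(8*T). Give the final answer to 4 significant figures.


sag = 220.5000 * 0.9510^2 / (8 * 11357.6800)
sag = 0.002195 m


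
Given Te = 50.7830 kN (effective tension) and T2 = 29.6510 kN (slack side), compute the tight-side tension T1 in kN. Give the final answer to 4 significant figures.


T1 = Te + T2 = 50.7830 + 29.6510
T1 = 80.43 kN


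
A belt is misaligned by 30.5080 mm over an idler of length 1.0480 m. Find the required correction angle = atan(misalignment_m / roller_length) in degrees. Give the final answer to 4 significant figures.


misalign_m = 30.5080 / 1000 = 0.030508 m
angle = atan(0.030508 / 1.0480)
angle = 1.667 deg


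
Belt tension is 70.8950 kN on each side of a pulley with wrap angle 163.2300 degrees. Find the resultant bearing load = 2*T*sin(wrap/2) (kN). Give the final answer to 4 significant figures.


F = 2 * 70.8950 * sin(163.2300/2 deg)
F = 140.3 kN


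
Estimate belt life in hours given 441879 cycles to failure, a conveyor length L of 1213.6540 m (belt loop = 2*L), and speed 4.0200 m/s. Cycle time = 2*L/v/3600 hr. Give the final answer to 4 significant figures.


cycle_time = 2 * 1213.6540 / 4.0200 / 3600 = 0.167724 hr
life = 441879 * 0.167724 = 74110 hours


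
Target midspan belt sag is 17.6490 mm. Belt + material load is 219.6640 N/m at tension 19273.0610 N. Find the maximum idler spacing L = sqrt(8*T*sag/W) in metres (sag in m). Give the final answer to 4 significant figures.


sag = 17.6490/1000 = 0.017649 m
L = sqrt(8 * 19273.0610 * 0.017649 / 219.6640)
L = 3.520 m


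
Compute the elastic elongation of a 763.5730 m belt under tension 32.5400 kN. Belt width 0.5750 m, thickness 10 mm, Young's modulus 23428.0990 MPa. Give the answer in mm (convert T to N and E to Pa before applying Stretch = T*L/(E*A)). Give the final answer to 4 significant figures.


A = 0.5750 * 0.01 = 0.00575 m^2
Stretch = 32.5400*1000 * 763.5730 / (23428.0990e6 * 0.00575) * 1000
Stretch = 184.4 mm


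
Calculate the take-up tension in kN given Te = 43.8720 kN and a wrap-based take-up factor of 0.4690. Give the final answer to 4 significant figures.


T_tu = 43.8720 * 0.4690
T_tu = 20.58 kN


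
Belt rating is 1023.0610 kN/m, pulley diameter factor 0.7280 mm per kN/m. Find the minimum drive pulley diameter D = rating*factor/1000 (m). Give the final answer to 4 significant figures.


D = 1023.0610 * 0.7280 / 1000
D = 0.7448 m


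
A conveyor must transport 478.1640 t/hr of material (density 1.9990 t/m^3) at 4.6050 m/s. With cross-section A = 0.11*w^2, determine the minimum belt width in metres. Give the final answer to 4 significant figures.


A_req = 478.1640 / (4.6050 * 1.9990 * 3600) = 0.0144289 m^2
w = sqrt(0.0144289 / 0.11)
w = 0.3622 m


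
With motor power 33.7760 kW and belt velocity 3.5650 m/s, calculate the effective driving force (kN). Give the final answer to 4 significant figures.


Te = P / v = 33.7760 / 3.5650
Te = 9.474 kN


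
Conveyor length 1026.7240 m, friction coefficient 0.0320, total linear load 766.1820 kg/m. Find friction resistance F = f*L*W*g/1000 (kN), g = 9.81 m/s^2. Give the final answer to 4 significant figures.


F = 0.0320 * 1026.7240 * 766.1820 * 9.81 / 1000
F = 246.9 kN


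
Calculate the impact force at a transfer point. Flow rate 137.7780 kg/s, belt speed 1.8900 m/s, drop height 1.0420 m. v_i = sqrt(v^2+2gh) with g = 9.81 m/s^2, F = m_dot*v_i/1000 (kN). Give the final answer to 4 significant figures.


v_i = sqrt(1.8900^2 + 2*9.81*1.0420) = 4.90063 m/s
F = 137.7780 * 4.90063 / 1000
F = 0.6752 kN


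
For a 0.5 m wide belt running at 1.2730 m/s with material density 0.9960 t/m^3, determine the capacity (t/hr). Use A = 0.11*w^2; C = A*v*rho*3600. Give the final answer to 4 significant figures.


A = 0.11 * 0.5^2 = 0.0275 m^2
C = 0.0275 * 1.2730 * 0.9960 * 3600
C = 125.5 t/hr


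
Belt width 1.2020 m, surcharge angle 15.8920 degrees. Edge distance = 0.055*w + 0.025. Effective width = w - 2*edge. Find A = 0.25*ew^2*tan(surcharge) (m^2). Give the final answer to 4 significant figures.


edge = 0.055*1.2020 + 0.025 = 0.09111 m
ew = 1.2020 - 2*0.09111 = 1.01978 m
A = 0.25 * 1.01978^2 * tan(15.8920 deg)
A = 0.07402 m^2


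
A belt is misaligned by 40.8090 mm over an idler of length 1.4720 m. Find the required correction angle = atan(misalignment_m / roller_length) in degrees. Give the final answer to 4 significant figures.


misalign_m = 40.8090 / 1000 = 0.040809 m
angle = atan(0.040809 / 1.4720)
angle = 1.588 deg


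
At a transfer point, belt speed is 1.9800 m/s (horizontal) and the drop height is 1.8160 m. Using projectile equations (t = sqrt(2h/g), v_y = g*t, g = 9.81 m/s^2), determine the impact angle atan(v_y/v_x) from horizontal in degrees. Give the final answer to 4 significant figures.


t = sqrt(2*1.8160/9.81) = 0.608469 s
v_y = 9.81 * 0.608469 = 5.96908 m/s
angle = atan(5.96908 / 1.9800) = 71.65 deg


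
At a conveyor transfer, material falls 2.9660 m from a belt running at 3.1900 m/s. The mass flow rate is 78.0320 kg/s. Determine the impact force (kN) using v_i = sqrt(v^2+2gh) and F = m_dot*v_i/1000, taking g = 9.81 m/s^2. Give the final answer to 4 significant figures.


v_i = sqrt(3.1900^2 + 2*9.81*2.9660) = 8.26856 m/s
F = 78.0320 * 8.26856 / 1000
F = 0.6452 kN


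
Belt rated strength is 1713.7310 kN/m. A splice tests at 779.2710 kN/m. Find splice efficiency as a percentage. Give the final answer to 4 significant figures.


Eff = 779.2710 / 1713.7310 * 100
Eff = 45.47 %


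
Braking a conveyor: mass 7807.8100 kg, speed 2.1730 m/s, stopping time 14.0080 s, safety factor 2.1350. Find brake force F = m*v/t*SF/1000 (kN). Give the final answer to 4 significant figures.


F = 7807.8100 * 2.1730 / 14.0080 * 2.1350 / 1000
F = 2.586 kN


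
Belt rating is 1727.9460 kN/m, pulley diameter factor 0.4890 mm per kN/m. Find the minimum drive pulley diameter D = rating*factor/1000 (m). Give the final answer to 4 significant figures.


D = 1727.9460 * 0.4890 / 1000
D = 0.8450 m


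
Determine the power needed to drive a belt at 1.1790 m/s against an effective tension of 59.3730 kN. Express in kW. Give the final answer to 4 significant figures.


P = Te * v = 59.3730 * 1.1790
P = 70.00 kW


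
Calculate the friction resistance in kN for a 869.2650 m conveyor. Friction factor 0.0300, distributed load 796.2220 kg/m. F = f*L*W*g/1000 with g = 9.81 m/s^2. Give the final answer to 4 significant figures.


F = 0.0300 * 869.2650 * 796.2220 * 9.81 / 1000
F = 203.7 kN


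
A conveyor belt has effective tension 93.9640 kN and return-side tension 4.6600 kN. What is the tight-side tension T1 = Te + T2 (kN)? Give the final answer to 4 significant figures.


T1 = Te + T2 = 93.9640 + 4.6600
T1 = 98.62 kN


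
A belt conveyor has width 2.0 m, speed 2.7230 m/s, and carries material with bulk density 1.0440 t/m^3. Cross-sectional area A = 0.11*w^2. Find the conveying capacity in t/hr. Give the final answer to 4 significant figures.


A = 0.11 * 2.0^2 = 0.44 m^2
C = 0.44 * 2.7230 * 1.0440 * 3600
C = 4503 t/hr


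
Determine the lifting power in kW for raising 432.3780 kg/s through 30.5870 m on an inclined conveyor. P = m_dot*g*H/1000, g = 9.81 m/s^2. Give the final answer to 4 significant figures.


P = 432.3780 * 9.81 * 30.5870 / 1000
P = 129.7 kW


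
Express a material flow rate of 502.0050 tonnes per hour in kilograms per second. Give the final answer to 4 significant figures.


m_dot = 502.0050 * 1000 / 3600
m_dot = 139.4 kg/s


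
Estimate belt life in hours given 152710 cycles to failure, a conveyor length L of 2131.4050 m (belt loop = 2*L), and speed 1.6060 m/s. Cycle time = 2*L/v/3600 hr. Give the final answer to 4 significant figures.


cycle_time = 2 * 2131.4050 / 1.6060 / 3600 = 0.737306 hr
life = 152710 * 0.737306 = 112600 hours


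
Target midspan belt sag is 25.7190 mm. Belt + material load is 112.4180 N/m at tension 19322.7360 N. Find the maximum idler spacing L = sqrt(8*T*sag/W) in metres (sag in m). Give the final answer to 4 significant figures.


sag = 25.7190/1000 = 0.025719 m
L = sqrt(8 * 19322.7360 * 0.025719 / 112.4180)
L = 5.947 m


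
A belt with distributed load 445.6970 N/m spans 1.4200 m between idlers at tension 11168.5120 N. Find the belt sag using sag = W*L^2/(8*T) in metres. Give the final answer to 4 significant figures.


sag = 445.6970 * 1.4200^2 / (8 * 11168.5120)
sag = 0.01006 m


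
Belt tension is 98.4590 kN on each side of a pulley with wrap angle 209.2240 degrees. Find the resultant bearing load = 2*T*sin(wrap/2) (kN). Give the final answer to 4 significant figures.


F = 2 * 98.4590 * sin(209.2240/2 deg)
F = 190.5 kN


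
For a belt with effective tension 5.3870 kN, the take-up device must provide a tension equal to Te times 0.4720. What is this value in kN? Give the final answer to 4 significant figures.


T_tu = 5.3870 * 0.4720
T_tu = 2.543 kN


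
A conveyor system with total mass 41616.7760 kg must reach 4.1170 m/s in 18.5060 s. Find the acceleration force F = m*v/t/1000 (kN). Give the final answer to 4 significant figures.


F = 41616.7760 * 4.1170 / 18.5060 / 1000
F = 9.258 kN


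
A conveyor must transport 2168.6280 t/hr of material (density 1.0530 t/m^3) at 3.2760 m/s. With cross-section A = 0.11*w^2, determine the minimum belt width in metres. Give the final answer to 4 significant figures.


A_req = 2168.6280 / (3.2760 * 1.0530 * 3600) = 0.174627 m^2
w = sqrt(0.174627 / 0.11)
w = 1.260 m


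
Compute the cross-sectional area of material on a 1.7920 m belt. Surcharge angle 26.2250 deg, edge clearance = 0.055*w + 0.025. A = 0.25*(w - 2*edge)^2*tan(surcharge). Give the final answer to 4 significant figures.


edge = 0.055*1.7920 + 0.025 = 0.12356 m
ew = 1.7920 - 2*0.12356 = 1.54488 m
A = 0.25 * 1.54488^2 * tan(26.2250 deg)
A = 0.2939 m^2


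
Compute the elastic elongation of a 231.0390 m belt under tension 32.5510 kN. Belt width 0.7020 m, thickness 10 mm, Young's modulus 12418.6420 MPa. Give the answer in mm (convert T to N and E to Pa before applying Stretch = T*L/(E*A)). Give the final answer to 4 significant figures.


A = 0.7020 * 0.01 = 0.00702 m^2
Stretch = 32.5510*1000 * 231.0390 / (12418.6420e6 * 0.00702) * 1000
Stretch = 86.27 mm


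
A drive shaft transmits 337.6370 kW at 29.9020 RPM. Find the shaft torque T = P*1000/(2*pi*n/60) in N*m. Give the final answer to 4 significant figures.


omega = 2*pi*29.9020/60 = 3.13133 rad/s
T = 337.6370*1000 / 3.13133
T = 107800 N*m


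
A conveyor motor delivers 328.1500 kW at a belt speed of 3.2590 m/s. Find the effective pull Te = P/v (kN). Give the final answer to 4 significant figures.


Te = P / v = 328.1500 / 3.2590
Te = 100.7 kN


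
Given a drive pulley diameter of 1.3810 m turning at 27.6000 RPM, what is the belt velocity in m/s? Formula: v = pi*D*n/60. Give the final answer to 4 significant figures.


v = pi * 1.3810 * 27.6000 / 60
v = 1.996 m/s


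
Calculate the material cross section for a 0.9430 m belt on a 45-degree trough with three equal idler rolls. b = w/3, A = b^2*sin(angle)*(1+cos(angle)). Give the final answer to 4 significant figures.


b = 0.9430/3 = 0.314333 m
A = 0.314333^2 * sin(45 deg) * (1 + cos(45 deg))
A = 0.1193 m^2


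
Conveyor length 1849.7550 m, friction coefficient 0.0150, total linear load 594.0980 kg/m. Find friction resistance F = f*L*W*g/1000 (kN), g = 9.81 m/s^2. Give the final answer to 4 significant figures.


F = 0.0150 * 1849.7550 * 594.0980 * 9.81 / 1000
F = 161.7 kN


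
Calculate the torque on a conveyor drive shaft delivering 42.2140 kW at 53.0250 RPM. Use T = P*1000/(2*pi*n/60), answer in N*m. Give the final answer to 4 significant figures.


omega = 2*pi*53.0250/60 = 5.55277 rad/s
T = 42.2140*1000 / 5.55277
T = 7602 N*m


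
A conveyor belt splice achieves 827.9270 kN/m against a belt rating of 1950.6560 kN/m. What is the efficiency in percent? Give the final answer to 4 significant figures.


Eff = 827.9270 / 1950.6560 * 100
Eff = 42.44 %


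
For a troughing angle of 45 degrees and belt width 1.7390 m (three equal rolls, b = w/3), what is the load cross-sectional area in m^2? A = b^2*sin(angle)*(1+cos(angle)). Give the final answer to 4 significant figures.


b = 1.7390/3 = 0.579667 m
A = 0.579667^2 * sin(45 deg) * (1 + cos(45 deg))
A = 0.4056 m^2


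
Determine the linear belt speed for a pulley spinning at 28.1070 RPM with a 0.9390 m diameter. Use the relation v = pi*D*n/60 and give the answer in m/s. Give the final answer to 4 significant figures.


v = pi * 0.9390 * 28.1070 / 60
v = 1.382 m/s


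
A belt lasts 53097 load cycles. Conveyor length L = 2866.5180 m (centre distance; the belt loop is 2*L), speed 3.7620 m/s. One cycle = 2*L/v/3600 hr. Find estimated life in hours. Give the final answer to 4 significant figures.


cycle_time = 2 * 2866.5180 / 3.7620 / 3600 = 0.423315 hr
life = 53097 * 0.423315 = 22480 hours


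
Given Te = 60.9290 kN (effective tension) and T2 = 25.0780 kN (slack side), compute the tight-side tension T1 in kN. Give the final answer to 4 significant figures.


T1 = Te + T2 = 60.9290 + 25.0780
T1 = 86.01 kN


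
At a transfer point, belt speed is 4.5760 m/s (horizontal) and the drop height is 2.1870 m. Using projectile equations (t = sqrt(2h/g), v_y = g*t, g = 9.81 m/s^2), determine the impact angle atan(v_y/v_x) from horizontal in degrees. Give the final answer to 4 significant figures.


t = sqrt(2*2.1870/9.81) = 0.667736 s
v_y = 9.81 * 0.667736 = 6.55049 m/s
angle = atan(6.55049 / 4.5760) = 55.06 deg


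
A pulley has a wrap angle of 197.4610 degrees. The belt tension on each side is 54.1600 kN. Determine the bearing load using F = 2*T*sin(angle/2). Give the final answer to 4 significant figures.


F = 2 * 54.1600 * sin(197.4610/2 deg)
F = 107.1 kN


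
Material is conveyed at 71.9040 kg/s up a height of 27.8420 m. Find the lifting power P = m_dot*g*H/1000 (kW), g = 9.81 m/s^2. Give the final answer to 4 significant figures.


P = 71.9040 * 9.81 * 27.8420 / 1000
P = 19.64 kW


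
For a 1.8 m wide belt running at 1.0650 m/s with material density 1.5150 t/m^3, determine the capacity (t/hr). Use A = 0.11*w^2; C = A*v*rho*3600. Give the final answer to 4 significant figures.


A = 0.11 * 1.8^2 = 0.3564 m^2
C = 0.3564 * 1.0650 * 1.5150 * 3600
C = 2070 t/hr


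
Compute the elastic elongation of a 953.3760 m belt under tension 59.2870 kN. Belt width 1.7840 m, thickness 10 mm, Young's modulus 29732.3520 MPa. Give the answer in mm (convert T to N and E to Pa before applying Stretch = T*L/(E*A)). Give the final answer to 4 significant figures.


A = 1.7840 * 0.01 = 0.01784 m^2
Stretch = 59.2870*1000 * 953.3760 / (29732.3520e6 * 0.01784) * 1000
Stretch = 106.6 mm


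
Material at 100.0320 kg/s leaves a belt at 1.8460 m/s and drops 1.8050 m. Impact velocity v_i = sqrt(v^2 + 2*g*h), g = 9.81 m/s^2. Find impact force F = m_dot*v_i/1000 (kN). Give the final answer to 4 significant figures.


v_i = sqrt(1.8460^2 + 2*9.81*1.8050) = 6.23072 m/s
F = 100.0320 * 6.23072 / 1000
F = 0.6233 kN


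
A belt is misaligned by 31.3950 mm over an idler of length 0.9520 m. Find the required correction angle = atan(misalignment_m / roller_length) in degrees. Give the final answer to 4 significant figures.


misalign_m = 31.3950 / 1000 = 0.031395 m
angle = atan(0.031395 / 0.9520)
angle = 1.889 deg


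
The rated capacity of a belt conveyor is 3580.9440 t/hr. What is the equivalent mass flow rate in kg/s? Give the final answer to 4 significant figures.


m_dot = 3580.9440 * 1000 / 3600
m_dot = 994.7 kg/s


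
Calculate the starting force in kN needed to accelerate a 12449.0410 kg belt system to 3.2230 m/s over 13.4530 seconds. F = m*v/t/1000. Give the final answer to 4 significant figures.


F = 12449.0410 * 3.2230 / 13.4530 / 1000
F = 2.982 kN


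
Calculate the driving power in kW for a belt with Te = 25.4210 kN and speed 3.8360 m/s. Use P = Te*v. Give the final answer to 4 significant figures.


P = Te * v = 25.4210 * 3.8360
P = 97.51 kW


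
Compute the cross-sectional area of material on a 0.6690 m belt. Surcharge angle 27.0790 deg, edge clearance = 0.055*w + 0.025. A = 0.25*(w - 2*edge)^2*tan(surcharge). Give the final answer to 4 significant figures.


edge = 0.055*0.6690 + 0.025 = 0.061795 m
ew = 0.6690 - 2*0.061795 = 0.54541 m
A = 0.25 * 0.54541^2 * tan(27.0790 deg)
A = 0.03802 m^2


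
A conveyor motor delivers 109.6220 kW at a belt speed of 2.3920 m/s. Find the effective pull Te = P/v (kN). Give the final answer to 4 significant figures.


Te = P / v = 109.6220 / 2.3920
Te = 45.83 kN


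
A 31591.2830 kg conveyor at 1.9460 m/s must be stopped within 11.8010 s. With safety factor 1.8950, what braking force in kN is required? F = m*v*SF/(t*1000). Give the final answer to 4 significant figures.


F = 31591.2830 * 1.9460 / 11.8010 * 1.8950 / 1000
F = 9.872 kN


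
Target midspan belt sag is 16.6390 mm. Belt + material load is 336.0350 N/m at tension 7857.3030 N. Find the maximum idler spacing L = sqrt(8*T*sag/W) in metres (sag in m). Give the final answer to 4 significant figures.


sag = 16.6390/1000 = 0.016639 m
L = sqrt(8 * 7857.3030 * 0.016639 / 336.0350)
L = 1.764 m


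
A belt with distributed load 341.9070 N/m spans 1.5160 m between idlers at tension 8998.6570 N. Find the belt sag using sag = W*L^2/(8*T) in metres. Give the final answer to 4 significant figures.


sag = 341.9070 * 1.5160^2 / (8 * 8998.6570)
sag = 0.01092 m


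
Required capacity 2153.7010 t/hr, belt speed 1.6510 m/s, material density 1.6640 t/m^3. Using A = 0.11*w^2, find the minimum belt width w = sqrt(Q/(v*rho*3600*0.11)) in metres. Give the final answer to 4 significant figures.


A_req = 2153.7010 / (1.6510 * 1.6640 * 3600) = 0.217762 m^2
w = sqrt(0.217762 / 0.11)
w = 1.407 m


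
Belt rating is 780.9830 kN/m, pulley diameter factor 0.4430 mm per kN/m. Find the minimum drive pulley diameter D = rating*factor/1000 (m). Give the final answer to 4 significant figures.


D = 780.9830 * 0.4430 / 1000
D = 0.3460 m


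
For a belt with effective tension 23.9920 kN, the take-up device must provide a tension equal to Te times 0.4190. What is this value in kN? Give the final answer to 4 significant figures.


T_tu = 23.9920 * 0.4190
T_tu = 10.05 kN


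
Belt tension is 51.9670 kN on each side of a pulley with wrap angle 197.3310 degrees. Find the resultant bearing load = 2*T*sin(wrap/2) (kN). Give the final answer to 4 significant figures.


F = 2 * 51.9670 * sin(197.3310/2 deg)
F = 102.7 kN


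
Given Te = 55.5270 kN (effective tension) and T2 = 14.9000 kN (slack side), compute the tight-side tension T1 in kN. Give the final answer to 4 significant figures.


T1 = Te + T2 = 55.5270 + 14.9000
T1 = 70.43 kN


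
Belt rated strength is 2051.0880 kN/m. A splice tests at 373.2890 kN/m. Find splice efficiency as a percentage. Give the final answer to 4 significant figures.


Eff = 373.2890 / 2051.0880 * 100
Eff = 18.20 %


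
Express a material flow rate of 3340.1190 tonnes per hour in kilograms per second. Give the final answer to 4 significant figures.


m_dot = 3340.1190 * 1000 / 3600
m_dot = 927.8 kg/s


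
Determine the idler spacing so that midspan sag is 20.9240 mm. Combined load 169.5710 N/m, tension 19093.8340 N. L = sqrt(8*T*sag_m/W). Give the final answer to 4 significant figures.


sag = 20.9240/1000 = 0.020924 m
L = sqrt(8 * 19093.8340 * 0.020924 / 169.5710)
L = 4.341 m


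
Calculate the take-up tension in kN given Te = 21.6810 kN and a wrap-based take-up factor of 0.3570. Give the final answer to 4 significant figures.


T_tu = 21.6810 * 0.3570
T_tu = 7.740 kN


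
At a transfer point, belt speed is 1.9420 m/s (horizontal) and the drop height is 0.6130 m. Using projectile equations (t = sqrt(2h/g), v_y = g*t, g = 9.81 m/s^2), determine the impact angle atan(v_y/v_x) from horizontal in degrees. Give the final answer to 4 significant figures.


t = sqrt(2*0.6130/9.81) = 0.353517 s
v_y = 9.81 * 0.353517 = 3.468 m/s
angle = atan(3.468 / 1.9420) = 60.75 deg


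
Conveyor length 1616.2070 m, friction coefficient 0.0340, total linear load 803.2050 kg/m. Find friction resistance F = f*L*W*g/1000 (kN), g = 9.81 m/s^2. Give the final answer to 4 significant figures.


F = 0.0340 * 1616.2070 * 803.2050 * 9.81 / 1000
F = 433.0 kN


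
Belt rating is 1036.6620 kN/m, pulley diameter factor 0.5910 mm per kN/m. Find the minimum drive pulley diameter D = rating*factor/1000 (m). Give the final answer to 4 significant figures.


D = 1036.6620 * 0.5910 / 1000
D = 0.6127 m


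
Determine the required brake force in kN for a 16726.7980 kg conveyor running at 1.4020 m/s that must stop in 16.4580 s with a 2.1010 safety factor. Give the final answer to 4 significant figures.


F = 16726.7980 * 1.4020 / 16.4580 * 2.1010 / 1000
F = 2.994 kN


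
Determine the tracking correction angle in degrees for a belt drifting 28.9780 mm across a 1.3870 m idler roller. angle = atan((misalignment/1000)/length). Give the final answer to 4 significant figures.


misalign_m = 28.9780 / 1000 = 0.028978 m
angle = atan(0.028978 / 1.3870)
angle = 1.197 deg


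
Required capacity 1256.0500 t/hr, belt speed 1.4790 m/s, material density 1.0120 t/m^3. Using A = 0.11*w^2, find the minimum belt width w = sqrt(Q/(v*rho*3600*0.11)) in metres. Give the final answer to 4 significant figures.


A_req = 1256.0500 / (1.4790 * 1.0120 * 3600) = 0.233107 m^2
w = sqrt(0.233107 / 0.11)
w = 1.456 m


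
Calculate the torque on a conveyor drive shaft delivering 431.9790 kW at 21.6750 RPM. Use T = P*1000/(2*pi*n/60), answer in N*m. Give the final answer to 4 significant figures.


omega = 2*pi*21.6750/60 = 2.2698 rad/s
T = 431.9790*1000 / 2.2698
T = 190300 N*m


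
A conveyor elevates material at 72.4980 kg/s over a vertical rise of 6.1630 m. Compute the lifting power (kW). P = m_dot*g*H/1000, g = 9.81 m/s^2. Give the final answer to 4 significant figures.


P = 72.4980 * 9.81 * 6.1630 / 1000
P = 4.383 kW


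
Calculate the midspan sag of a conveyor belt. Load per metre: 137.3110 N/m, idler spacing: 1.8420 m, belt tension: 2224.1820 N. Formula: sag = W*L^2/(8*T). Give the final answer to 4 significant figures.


sag = 137.3110 * 1.8420^2 / (8 * 2224.1820)
sag = 0.02618 m


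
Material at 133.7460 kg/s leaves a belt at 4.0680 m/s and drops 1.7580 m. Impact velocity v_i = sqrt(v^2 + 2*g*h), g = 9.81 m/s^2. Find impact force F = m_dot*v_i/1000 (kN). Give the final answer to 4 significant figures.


v_i = sqrt(4.0680^2 + 2*9.81*1.7580) = 7.14427 m/s
F = 133.7460 * 7.14427 / 1000
F = 0.9555 kN


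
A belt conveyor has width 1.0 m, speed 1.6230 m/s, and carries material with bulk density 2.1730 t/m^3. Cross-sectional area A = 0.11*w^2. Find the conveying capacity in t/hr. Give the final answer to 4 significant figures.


A = 0.11 * 1.0^2 = 0.11 m^2
C = 0.11 * 1.6230 * 2.1730 * 3600
C = 1397 t/hr


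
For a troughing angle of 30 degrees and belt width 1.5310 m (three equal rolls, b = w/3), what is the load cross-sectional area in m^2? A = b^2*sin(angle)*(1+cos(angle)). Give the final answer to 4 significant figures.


b = 1.5310/3 = 0.510333 m
A = 0.510333^2 * sin(30 deg) * (1 + cos(30 deg))
A = 0.2430 m^2


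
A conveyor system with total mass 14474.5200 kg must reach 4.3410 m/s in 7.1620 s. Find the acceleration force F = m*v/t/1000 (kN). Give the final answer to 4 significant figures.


F = 14474.5200 * 4.3410 / 7.1620 / 1000
F = 8.773 kN


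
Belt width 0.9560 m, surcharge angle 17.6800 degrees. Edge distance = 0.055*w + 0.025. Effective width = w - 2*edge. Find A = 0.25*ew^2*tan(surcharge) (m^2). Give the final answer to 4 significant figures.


edge = 0.055*0.9560 + 0.025 = 0.07758 m
ew = 0.9560 - 2*0.07758 = 0.80084 m
A = 0.25 * 0.80084^2 * tan(17.6800 deg)
A = 0.05111 m^2


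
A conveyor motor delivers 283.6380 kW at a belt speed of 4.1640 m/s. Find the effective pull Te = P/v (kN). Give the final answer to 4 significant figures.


Te = P / v = 283.6380 / 4.1640
Te = 68.12 kN


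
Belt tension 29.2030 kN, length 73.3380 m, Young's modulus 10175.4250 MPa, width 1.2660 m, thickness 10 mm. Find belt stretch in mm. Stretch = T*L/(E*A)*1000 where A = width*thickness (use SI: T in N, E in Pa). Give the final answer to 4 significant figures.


A = 1.2660 * 0.01 = 0.01266 m^2
Stretch = 29.2030*1000 * 73.3380 / (10175.4250e6 * 0.01266) * 1000
Stretch = 16.63 mm


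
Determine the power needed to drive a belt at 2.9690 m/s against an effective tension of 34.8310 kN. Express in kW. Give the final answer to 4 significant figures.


P = Te * v = 34.8310 * 2.9690
P = 103.4 kW


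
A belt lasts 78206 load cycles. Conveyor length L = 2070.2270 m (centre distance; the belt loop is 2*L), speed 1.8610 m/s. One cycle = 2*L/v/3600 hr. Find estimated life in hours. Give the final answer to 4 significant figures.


cycle_time = 2 * 2070.2270 / 1.8610 / 3600 = 0.618015 hr
life = 78206 * 0.618015 = 48330 hours


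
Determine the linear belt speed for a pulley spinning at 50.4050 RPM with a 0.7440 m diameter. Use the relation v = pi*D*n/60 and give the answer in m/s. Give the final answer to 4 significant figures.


v = pi * 0.7440 * 50.4050 / 60
v = 1.964 m/s


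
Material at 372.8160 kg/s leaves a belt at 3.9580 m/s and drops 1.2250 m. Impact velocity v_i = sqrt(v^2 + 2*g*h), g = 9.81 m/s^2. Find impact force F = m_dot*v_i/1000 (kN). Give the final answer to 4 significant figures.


v_i = sqrt(3.9580^2 + 2*9.81*1.2250) = 6.30081 m/s
F = 372.8160 * 6.30081 / 1000
F = 2.349 kN


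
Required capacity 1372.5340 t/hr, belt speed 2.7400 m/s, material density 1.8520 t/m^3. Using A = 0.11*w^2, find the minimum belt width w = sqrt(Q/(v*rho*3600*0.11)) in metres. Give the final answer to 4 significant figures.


A_req = 1372.5340 / (2.7400 * 1.8520 * 3600) = 0.0751327 m^2
w = sqrt(0.0751327 / 0.11)
w = 0.8265 m


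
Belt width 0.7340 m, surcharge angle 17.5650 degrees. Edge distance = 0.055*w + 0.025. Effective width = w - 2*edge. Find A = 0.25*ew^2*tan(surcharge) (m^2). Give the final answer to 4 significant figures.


edge = 0.055*0.7340 + 0.025 = 0.06537 m
ew = 0.7340 - 2*0.06537 = 0.60326 m
A = 0.25 * 0.60326^2 * tan(17.5650 deg)
A = 0.02880 m^2
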